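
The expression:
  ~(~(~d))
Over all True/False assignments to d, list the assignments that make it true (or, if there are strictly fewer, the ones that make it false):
is true only for:
  d=False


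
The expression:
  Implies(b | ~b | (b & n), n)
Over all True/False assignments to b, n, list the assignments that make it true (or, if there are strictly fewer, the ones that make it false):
is true only for:
  b=False, n=True;
  b=True, n=True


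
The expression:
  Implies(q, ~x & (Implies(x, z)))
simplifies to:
~q | ~x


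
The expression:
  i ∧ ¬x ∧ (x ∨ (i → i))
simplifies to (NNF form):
i ∧ ¬x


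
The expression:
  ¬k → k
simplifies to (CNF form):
k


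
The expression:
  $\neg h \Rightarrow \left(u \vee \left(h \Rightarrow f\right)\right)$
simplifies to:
$\text{True}$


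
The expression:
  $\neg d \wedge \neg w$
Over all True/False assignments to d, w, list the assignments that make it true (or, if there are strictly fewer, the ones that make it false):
is true only for:
  d=False, w=False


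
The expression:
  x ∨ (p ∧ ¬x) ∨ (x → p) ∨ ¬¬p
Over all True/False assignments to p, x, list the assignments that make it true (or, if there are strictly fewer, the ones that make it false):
is always true.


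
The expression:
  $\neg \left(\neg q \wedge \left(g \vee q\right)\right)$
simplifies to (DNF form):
$q \vee \neg g$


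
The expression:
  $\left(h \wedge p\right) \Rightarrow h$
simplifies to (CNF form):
$\text{True}$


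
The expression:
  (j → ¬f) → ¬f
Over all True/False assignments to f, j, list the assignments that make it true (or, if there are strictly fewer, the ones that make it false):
is false only for:
  f=True, j=False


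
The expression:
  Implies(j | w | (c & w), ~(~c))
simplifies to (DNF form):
c | (~j & ~w)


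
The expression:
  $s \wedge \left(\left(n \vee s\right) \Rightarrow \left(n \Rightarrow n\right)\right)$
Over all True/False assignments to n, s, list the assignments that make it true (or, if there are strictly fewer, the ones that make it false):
is true only for:
  n=False, s=True;
  n=True, s=True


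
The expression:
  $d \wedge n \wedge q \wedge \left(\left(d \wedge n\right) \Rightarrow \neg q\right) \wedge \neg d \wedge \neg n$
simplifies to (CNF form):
$\text{False}$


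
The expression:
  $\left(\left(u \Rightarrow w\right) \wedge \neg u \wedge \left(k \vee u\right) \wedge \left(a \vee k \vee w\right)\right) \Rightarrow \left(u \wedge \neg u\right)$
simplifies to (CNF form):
$u \vee \neg k$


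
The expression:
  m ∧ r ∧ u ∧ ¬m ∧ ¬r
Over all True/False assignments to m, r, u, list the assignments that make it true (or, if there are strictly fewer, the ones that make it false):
is never true.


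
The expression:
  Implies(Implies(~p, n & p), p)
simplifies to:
True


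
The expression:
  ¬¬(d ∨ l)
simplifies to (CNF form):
d ∨ l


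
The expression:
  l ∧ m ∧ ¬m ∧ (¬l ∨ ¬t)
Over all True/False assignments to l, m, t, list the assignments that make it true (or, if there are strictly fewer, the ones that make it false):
is never true.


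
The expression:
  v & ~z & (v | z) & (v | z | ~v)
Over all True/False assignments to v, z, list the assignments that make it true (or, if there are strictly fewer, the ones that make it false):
is true only for:
  v=True, z=False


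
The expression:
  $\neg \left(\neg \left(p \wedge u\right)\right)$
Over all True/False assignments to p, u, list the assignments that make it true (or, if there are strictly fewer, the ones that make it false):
is true only for:
  p=True, u=True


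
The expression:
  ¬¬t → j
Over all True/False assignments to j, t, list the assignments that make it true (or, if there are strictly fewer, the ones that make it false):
is false only for:
  j=False, t=True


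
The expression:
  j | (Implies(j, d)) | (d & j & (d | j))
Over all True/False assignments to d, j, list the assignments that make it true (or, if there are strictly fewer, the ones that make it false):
is always true.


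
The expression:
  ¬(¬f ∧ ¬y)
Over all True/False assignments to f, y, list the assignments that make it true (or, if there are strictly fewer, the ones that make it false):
is false only for:
  f=False, y=False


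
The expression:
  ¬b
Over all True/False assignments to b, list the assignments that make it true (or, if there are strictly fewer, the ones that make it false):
is true only for:
  b=False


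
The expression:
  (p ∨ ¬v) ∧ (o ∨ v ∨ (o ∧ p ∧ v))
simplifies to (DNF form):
(o ∧ ¬v) ∨ (p ∧ v)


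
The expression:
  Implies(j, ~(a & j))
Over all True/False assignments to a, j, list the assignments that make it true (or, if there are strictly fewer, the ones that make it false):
is false only for:
  a=True, j=True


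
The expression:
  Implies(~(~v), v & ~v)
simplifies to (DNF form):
~v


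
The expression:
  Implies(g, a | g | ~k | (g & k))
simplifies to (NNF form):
True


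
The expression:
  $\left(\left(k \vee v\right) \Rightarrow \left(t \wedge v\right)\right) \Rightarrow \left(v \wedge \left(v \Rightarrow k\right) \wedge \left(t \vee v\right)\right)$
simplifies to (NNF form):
$k \vee \left(v \wedge \neg t\right)$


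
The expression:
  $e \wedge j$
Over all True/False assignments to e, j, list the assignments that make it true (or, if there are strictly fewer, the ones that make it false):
is true only for:
  e=True, j=True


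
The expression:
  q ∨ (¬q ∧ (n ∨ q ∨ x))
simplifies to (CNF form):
n ∨ q ∨ x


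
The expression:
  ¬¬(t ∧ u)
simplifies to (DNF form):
t ∧ u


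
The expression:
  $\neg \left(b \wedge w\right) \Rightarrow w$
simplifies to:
$w$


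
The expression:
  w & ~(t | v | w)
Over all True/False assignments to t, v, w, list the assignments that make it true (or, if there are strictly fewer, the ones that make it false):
is never true.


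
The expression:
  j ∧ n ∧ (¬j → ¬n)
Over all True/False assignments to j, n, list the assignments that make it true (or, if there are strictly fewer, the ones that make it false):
is true only for:
  j=True, n=True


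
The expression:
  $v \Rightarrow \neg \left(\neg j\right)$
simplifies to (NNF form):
$j \vee \neg v$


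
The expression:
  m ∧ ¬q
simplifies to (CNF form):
m ∧ ¬q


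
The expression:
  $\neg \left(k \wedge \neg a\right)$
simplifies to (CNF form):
$a \vee \neg k$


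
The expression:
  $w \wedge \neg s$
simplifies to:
$w \wedge \neg s$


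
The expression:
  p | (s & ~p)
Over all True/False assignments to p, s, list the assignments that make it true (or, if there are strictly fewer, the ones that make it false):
is false only for:
  p=False, s=False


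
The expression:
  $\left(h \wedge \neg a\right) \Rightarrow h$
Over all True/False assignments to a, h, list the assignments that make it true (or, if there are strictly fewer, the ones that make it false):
is always true.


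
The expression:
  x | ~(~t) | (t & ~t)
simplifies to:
t | x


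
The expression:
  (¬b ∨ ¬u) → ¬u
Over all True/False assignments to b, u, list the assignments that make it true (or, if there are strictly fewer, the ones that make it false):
is false only for:
  b=False, u=True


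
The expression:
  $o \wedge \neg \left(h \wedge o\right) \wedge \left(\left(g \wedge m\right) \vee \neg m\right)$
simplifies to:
$o \wedge \neg h \wedge \left(g \vee \neg m\right)$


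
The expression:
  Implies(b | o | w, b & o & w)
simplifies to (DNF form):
(b & o & w) | (~b & ~o & ~w)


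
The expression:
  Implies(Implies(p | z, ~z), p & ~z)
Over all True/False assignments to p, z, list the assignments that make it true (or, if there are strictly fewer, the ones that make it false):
is false only for:
  p=False, z=False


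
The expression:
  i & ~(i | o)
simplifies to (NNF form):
False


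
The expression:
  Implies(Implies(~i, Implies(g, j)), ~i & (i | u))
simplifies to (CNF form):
~i & (g | u) & (u | ~j)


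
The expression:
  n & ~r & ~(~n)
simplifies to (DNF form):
n & ~r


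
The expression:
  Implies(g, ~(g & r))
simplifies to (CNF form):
~g | ~r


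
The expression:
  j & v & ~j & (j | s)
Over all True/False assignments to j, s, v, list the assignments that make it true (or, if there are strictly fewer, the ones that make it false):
is never true.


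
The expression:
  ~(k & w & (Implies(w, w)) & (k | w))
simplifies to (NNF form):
~k | ~w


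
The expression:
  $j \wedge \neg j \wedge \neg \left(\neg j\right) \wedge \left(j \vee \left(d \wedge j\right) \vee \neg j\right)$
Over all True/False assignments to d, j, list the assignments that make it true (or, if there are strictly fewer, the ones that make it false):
is never true.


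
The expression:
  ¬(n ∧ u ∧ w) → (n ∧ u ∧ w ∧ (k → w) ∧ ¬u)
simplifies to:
n ∧ u ∧ w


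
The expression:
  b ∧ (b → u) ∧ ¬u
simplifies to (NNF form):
False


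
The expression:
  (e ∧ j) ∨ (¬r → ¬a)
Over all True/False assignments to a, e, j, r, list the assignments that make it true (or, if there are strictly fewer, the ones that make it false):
is false only for:
  a=True, e=False, j=False, r=False;
  a=True, e=False, j=True, r=False;
  a=True, e=True, j=False, r=False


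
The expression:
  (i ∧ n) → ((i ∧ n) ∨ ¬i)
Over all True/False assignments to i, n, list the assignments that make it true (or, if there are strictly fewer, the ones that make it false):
is always true.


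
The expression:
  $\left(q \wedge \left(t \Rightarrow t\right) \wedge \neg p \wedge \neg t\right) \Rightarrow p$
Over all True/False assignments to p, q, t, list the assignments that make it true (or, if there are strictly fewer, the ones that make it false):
is false only for:
  p=False, q=True, t=False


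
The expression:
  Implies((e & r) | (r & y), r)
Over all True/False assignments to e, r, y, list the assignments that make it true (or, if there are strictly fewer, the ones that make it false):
is always true.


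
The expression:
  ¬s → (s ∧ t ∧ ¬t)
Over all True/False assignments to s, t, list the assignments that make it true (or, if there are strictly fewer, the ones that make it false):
is true only for:
  s=True, t=False;
  s=True, t=True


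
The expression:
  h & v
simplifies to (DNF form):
h & v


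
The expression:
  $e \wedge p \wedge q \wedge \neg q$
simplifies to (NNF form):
$\text{False}$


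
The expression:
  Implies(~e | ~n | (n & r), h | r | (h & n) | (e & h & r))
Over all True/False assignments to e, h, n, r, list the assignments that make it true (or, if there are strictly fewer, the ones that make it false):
is false only for:
  e=False, h=False, n=False, r=False;
  e=False, h=False, n=True, r=False;
  e=True, h=False, n=False, r=False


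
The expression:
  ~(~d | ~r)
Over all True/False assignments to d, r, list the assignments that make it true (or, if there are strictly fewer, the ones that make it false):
is true only for:
  d=True, r=True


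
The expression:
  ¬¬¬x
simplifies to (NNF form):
¬x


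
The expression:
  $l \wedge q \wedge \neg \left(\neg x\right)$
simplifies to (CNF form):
$l \wedge q \wedge x$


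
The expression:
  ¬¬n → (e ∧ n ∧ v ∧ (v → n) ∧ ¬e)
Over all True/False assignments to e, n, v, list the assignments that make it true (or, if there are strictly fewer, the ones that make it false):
is true only for:
  e=False, n=False, v=False;
  e=False, n=False, v=True;
  e=True, n=False, v=False;
  e=True, n=False, v=True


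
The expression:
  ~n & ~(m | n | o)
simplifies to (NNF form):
~m & ~n & ~o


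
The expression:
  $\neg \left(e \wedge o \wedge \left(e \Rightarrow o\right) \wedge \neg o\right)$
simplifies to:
$\text{True}$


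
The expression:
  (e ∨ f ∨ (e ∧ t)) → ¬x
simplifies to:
(¬e ∧ ¬f) ∨ ¬x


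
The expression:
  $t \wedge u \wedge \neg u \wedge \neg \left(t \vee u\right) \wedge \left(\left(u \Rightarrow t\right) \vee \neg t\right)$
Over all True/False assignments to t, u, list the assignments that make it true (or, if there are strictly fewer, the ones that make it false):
is never true.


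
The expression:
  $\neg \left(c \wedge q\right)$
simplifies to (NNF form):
$\neg c \vee \neg q$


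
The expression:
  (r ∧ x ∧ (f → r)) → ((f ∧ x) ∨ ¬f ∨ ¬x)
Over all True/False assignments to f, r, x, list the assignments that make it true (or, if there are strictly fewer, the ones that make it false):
is always true.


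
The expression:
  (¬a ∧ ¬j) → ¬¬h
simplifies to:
a ∨ h ∨ j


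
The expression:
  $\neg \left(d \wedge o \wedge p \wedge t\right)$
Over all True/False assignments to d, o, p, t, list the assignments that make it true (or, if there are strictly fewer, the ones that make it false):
is false only for:
  d=True, o=True, p=True, t=True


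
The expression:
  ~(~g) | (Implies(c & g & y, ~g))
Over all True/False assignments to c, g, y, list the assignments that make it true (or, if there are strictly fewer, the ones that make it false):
is always true.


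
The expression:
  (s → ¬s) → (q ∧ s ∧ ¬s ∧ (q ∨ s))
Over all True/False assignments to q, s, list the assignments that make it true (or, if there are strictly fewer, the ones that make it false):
is true only for:
  q=False, s=True;
  q=True, s=True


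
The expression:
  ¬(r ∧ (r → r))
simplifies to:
¬r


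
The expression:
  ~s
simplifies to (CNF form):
~s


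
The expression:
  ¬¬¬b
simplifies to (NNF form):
¬b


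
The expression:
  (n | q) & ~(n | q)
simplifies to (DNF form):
False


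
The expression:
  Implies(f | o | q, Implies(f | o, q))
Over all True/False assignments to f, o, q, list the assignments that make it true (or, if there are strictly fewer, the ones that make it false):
is false only for:
  f=False, o=True, q=False;
  f=True, o=False, q=False;
  f=True, o=True, q=False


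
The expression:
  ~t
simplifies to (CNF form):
~t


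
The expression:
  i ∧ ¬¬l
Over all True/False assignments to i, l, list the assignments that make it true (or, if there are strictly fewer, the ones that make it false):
is true only for:
  i=True, l=True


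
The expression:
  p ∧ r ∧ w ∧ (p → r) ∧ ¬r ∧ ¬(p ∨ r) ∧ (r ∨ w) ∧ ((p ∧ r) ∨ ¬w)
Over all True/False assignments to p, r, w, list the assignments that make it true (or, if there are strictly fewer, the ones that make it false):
is never true.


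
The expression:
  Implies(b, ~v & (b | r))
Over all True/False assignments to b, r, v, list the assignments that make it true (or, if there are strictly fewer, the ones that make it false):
is false only for:
  b=True, r=False, v=True;
  b=True, r=True, v=True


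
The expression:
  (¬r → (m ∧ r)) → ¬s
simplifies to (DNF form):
¬r ∨ ¬s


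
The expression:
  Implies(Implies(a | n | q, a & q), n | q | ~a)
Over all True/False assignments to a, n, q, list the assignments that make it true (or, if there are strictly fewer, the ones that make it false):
is always true.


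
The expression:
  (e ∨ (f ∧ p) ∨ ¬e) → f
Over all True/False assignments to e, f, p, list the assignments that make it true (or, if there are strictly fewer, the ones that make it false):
is true only for:
  e=False, f=True, p=False;
  e=False, f=True, p=True;
  e=True, f=True, p=False;
  e=True, f=True, p=True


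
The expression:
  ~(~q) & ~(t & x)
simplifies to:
q & (~t | ~x)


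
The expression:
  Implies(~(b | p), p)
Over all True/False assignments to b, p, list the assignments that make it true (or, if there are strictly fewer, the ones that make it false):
is false only for:
  b=False, p=False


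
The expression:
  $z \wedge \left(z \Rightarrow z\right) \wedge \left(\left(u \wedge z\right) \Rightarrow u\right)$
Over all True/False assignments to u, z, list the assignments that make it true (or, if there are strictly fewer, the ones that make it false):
is true only for:
  u=False, z=True;
  u=True, z=True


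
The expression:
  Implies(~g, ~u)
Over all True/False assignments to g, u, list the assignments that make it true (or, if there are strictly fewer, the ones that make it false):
is false only for:
  g=False, u=True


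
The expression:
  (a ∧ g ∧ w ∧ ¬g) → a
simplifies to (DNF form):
True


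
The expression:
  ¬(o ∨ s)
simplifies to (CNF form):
¬o ∧ ¬s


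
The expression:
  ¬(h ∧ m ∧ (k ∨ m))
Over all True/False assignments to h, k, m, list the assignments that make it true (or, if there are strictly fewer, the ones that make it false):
is false only for:
  h=True, k=False, m=True;
  h=True, k=True, m=True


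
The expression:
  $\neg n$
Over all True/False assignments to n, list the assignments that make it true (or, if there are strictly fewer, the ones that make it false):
is true only for:
  n=False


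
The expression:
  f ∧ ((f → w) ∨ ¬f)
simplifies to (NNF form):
f ∧ w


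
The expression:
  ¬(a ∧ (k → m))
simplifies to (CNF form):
(k ∨ ¬a) ∧ (¬a ∨ ¬m)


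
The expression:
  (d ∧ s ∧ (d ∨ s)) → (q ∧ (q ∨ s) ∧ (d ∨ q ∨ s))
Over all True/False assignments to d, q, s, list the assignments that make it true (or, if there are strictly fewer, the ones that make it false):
is false only for:
  d=True, q=False, s=True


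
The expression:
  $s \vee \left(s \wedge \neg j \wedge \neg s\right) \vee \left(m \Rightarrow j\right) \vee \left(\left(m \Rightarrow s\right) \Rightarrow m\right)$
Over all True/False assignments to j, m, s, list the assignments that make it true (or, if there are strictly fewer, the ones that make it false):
is always true.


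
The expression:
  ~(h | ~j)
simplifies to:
j & ~h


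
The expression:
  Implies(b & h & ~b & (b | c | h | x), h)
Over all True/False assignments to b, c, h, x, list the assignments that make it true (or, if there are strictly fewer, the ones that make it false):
is always true.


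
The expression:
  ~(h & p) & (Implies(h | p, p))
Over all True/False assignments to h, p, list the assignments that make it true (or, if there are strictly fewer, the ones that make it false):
is true only for:
  h=False, p=False;
  h=False, p=True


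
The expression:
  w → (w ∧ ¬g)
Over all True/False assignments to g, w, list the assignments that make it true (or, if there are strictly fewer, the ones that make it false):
is false only for:
  g=True, w=True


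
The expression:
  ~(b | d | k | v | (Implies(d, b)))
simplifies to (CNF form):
False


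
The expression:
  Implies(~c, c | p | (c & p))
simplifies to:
c | p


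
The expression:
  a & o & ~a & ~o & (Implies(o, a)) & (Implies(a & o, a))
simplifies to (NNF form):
False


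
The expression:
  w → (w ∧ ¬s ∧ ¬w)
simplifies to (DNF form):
¬w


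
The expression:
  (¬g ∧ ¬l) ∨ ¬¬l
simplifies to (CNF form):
l ∨ ¬g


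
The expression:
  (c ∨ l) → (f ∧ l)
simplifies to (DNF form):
(f ∧ l) ∨ (¬c ∧ ¬l)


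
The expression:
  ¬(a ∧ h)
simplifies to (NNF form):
¬a ∨ ¬h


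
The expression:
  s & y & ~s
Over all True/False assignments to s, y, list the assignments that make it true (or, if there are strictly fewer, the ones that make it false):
is never true.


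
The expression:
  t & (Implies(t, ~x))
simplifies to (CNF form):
t & ~x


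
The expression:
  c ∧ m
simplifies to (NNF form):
c ∧ m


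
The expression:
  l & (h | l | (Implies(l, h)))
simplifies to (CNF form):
l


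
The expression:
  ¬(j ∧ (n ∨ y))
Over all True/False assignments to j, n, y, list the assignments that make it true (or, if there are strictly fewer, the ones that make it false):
is false only for:
  j=True, n=False, y=True;
  j=True, n=True, y=False;
  j=True, n=True, y=True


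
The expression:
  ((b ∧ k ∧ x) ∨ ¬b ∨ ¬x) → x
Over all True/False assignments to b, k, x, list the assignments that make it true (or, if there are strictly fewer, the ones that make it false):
is true only for:
  b=False, k=False, x=True;
  b=False, k=True, x=True;
  b=True, k=False, x=True;
  b=True, k=True, x=True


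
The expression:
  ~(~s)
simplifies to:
s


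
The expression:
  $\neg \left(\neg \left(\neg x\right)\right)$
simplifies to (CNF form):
$\neg x$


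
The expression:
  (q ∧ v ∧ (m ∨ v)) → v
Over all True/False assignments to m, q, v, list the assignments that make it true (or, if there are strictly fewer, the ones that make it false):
is always true.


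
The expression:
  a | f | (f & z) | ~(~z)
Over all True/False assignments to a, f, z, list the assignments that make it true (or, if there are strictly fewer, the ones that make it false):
is false only for:
  a=False, f=False, z=False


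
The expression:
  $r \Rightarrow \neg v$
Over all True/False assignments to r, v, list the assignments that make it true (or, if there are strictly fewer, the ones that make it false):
is false only for:
  r=True, v=True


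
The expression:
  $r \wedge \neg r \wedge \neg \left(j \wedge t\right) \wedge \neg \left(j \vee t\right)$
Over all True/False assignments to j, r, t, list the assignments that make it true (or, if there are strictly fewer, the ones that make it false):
is never true.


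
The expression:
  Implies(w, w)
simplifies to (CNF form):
True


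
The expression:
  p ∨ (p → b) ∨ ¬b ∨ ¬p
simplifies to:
True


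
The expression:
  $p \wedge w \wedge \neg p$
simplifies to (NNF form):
$\text{False}$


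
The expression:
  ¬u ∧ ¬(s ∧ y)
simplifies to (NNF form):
¬u ∧ (¬s ∨ ¬y)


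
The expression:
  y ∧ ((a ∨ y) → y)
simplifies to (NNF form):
y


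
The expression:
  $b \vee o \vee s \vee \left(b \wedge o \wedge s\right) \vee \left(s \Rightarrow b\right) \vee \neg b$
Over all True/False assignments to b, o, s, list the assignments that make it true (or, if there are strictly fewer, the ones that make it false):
is always true.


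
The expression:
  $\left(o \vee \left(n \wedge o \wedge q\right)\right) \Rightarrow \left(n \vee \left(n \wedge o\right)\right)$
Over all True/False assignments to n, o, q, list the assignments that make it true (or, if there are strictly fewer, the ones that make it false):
is false only for:
  n=False, o=True, q=False;
  n=False, o=True, q=True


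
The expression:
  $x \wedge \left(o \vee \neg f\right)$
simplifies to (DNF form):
$\left(o \wedge x\right) \vee \left(x \wedge \neg f\right)$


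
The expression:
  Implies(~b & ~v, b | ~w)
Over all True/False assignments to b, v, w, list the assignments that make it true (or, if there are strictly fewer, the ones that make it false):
is false only for:
  b=False, v=False, w=True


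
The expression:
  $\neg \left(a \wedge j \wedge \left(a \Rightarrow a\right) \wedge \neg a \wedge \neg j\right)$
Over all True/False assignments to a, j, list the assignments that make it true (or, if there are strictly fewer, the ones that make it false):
is always true.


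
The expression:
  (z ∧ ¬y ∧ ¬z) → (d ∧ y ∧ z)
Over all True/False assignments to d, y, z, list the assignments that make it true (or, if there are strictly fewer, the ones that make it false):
is always true.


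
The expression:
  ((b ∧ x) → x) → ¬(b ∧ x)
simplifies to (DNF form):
¬b ∨ ¬x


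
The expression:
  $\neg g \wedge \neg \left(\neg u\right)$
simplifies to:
$u \wedge \neg g$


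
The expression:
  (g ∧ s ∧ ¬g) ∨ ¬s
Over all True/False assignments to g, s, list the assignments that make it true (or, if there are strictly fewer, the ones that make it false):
is true only for:
  g=False, s=False;
  g=True, s=False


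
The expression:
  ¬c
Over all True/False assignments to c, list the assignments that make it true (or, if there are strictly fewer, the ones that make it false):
is true only for:
  c=False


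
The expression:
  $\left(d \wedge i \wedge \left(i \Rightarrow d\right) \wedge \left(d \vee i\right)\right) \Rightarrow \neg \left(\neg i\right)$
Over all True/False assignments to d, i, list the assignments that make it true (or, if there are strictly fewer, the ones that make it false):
is always true.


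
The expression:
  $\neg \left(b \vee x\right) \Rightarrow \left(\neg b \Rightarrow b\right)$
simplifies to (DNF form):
$b \vee x$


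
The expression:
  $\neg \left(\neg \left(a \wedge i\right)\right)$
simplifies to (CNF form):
$a \wedge i$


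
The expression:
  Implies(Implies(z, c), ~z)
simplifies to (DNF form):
~c | ~z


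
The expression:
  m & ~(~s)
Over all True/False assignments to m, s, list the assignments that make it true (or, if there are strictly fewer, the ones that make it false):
is true only for:
  m=True, s=True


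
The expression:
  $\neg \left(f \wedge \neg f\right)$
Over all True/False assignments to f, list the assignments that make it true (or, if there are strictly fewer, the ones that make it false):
is always true.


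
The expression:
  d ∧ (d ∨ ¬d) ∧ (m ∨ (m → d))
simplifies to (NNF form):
d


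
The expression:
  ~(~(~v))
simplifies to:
~v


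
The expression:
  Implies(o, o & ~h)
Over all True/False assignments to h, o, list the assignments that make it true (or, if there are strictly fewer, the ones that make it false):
is false only for:
  h=True, o=True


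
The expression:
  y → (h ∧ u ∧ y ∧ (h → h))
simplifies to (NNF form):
(h ∧ u) ∨ ¬y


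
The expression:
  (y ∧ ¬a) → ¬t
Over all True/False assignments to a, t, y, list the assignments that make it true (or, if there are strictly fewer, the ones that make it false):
is false only for:
  a=False, t=True, y=True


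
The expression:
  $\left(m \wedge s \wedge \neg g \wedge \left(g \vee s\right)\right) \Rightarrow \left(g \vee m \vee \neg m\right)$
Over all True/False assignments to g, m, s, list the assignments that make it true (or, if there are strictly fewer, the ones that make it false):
is always true.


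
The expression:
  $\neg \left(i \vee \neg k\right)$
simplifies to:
$k \wedge \neg i$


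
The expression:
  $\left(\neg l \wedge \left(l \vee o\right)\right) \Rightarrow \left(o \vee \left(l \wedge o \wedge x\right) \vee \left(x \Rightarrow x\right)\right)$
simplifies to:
$\text{True}$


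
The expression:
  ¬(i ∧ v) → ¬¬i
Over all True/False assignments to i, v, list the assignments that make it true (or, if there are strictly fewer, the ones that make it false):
is true only for:
  i=True, v=False;
  i=True, v=True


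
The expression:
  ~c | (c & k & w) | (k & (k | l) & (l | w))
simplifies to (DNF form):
~c | (k & l) | (k & w)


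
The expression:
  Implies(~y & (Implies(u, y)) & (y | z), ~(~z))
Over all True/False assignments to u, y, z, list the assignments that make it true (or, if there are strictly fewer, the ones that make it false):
is always true.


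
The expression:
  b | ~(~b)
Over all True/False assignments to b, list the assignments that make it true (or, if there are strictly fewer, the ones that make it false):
is true only for:
  b=True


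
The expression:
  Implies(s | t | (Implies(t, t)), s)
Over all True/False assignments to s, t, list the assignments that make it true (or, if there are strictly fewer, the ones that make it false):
is true only for:
  s=True, t=False;
  s=True, t=True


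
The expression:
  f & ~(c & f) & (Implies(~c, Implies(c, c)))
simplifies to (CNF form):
f & ~c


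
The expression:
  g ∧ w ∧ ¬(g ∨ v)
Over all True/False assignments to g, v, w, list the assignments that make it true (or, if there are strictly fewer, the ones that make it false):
is never true.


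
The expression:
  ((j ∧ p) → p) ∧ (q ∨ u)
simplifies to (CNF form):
q ∨ u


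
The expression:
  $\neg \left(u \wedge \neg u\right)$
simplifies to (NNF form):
$\text{True}$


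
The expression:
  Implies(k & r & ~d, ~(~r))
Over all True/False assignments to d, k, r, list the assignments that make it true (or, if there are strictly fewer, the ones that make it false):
is always true.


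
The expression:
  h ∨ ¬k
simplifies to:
h ∨ ¬k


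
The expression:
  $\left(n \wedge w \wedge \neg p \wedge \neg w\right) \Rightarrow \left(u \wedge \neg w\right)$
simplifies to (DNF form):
$\text{True}$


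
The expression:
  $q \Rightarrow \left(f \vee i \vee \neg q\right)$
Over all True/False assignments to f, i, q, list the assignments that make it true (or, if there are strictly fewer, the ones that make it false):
is false only for:
  f=False, i=False, q=True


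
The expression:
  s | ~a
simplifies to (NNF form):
s | ~a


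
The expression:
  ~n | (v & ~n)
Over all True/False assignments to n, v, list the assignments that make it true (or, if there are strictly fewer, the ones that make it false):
is true only for:
  n=False, v=False;
  n=False, v=True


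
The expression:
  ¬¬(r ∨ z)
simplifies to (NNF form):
r ∨ z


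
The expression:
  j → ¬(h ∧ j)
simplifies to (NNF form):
¬h ∨ ¬j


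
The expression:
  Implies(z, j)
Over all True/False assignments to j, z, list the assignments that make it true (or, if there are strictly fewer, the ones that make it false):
is false only for:
  j=False, z=True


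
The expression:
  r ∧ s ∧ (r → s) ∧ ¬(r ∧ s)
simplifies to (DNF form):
False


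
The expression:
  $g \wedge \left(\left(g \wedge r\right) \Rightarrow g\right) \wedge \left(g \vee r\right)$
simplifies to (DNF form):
$g$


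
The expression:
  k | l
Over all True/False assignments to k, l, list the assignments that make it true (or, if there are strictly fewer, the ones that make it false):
is false only for:
  k=False, l=False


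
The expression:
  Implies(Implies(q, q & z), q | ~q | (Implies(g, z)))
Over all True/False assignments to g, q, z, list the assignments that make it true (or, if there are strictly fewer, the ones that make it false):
is always true.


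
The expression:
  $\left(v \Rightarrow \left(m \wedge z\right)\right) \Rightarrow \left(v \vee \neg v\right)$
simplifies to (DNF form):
$\text{True}$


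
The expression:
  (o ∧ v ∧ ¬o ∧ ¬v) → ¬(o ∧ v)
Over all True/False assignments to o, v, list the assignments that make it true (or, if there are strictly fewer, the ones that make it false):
is always true.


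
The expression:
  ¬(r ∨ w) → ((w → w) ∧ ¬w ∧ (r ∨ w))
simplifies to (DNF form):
r ∨ w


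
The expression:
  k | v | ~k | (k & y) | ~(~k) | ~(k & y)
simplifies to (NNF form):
True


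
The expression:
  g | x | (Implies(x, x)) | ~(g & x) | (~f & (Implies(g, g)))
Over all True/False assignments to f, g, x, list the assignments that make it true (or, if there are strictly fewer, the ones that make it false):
is always true.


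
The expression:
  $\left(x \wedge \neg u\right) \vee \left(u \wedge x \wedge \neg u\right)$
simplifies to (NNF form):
$x \wedge \neg u$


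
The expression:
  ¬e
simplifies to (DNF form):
¬e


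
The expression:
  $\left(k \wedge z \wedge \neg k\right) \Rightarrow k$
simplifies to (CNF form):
$\text{True}$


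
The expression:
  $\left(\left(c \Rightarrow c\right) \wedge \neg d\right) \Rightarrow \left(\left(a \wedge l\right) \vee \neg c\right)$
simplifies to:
$d \vee \left(a \wedge l\right) \vee \neg c$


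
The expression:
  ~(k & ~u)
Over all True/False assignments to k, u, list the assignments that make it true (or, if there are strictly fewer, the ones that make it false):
is false only for:
  k=True, u=False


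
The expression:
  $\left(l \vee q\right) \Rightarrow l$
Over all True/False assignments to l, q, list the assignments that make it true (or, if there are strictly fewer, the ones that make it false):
is false only for:
  l=False, q=True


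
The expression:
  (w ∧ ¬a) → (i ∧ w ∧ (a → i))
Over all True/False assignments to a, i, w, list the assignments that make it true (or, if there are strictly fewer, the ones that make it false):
is false only for:
  a=False, i=False, w=True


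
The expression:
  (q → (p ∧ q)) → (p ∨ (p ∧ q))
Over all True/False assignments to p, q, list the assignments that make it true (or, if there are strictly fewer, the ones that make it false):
is false only for:
  p=False, q=False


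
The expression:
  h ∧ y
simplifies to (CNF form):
h ∧ y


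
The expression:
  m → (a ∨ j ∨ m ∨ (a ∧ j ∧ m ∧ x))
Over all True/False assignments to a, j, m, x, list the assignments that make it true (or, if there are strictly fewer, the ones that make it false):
is always true.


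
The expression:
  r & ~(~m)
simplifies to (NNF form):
m & r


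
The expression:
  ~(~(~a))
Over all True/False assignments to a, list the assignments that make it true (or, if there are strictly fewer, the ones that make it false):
is true only for:
  a=False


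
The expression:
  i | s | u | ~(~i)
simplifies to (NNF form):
i | s | u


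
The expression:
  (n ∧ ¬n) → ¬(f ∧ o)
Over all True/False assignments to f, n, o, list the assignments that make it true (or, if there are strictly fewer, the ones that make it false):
is always true.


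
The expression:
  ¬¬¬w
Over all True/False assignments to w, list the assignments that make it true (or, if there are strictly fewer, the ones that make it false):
is true only for:
  w=False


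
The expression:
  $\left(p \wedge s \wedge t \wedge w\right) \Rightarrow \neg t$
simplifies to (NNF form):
$\neg p \vee \neg s \vee \neg t \vee \neg w$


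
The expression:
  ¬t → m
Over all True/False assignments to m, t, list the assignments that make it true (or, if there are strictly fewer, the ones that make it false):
is false only for:
  m=False, t=False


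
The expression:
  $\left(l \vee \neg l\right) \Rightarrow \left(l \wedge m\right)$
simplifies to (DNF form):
$l \wedge m$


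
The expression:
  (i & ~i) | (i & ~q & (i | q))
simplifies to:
i & ~q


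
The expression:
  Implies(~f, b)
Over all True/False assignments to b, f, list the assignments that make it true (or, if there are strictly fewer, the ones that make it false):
is false only for:
  b=False, f=False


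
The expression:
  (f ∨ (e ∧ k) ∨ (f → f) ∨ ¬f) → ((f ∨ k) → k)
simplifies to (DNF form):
k ∨ ¬f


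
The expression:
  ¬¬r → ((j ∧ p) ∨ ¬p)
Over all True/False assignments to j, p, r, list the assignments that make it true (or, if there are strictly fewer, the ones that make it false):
is false only for:
  j=False, p=True, r=True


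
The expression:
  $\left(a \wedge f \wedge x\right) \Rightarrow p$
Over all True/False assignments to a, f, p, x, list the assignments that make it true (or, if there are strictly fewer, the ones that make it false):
is false only for:
  a=True, f=True, p=False, x=True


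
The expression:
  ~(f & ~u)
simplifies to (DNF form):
u | ~f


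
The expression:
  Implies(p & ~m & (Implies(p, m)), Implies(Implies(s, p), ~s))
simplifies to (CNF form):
True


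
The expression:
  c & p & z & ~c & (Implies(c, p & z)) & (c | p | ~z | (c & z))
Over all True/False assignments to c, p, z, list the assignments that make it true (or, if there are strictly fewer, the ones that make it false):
is never true.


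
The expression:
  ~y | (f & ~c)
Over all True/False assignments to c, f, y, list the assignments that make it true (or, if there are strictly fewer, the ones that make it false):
is false only for:
  c=False, f=False, y=True;
  c=True, f=False, y=True;
  c=True, f=True, y=True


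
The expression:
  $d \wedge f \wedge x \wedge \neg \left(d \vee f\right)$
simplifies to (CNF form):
$\text{False}$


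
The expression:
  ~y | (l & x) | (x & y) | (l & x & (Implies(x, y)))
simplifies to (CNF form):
x | ~y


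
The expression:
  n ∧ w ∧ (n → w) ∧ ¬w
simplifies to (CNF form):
False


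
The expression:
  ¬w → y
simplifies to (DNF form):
w ∨ y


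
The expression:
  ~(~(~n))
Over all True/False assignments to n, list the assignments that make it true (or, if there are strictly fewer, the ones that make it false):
is true only for:
  n=False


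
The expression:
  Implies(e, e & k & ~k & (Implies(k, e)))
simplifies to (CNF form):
~e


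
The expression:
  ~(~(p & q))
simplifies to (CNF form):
p & q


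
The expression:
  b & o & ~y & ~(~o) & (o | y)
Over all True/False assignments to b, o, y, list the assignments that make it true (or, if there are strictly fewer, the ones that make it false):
is true only for:
  b=True, o=True, y=False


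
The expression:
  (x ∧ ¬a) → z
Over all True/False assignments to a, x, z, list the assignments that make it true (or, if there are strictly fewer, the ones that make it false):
is false only for:
  a=False, x=True, z=False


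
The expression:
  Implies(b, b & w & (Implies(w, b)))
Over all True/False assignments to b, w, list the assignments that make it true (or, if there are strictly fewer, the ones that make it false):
is false only for:
  b=True, w=False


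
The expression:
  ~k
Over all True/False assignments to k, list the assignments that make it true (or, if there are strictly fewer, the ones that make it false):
is true only for:
  k=False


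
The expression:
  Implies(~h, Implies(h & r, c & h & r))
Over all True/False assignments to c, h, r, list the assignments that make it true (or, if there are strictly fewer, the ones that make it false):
is always true.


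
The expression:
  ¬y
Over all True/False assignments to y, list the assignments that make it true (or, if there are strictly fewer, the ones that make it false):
is true only for:
  y=False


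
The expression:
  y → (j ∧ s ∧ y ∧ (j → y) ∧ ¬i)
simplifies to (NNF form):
(j ∧ s ∧ ¬i) ∨ ¬y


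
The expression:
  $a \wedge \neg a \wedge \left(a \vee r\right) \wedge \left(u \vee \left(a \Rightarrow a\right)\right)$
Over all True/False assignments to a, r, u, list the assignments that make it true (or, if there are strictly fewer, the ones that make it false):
is never true.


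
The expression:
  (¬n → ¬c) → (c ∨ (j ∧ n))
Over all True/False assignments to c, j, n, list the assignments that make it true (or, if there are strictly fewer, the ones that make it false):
is false only for:
  c=False, j=False, n=False;
  c=False, j=False, n=True;
  c=False, j=True, n=False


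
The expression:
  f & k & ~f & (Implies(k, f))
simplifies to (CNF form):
False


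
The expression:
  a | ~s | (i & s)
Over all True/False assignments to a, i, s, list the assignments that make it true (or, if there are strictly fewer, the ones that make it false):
is false only for:
  a=False, i=False, s=True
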